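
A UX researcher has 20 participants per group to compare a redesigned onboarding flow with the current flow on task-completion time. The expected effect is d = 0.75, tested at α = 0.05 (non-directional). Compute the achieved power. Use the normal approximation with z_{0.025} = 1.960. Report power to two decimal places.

For two equal groups, power = Φ(d·√(n/2) − z_{α/2}).
d·√(n/2) = 0.75 × √(20/2) = 0.75 × 3.162 = 2.372.
z_β = 2.372 − 1.960 = 0.412.
Power = Φ(0.412) = 0.660.

power ≈ 0.66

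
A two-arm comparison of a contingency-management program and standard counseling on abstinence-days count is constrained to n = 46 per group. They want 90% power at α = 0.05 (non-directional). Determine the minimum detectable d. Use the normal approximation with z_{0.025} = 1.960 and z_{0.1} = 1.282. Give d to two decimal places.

For two independent groups of n = 46 each: d_min = (z_{α/2} + z_β)·√(2/n).
z-sum = 1.960 + 1.282 = 3.242.
d_min = 3.242 × √(2/46) = 3.242 × 0.2085 = 0.676.

d_min ≈ 0.68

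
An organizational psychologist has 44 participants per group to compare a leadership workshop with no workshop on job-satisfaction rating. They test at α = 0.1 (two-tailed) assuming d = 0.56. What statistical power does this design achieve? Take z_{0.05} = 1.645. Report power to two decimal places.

For two equal groups, power = Φ(d·√(n/2) − z_{α/2}).
d·√(n/2) = 0.56 × √(44/2) = 0.56 × 4.690 = 2.627.
z_β = 2.627 − 1.645 = 0.982.
Power = Φ(0.982) = 0.837.

power ≈ 0.84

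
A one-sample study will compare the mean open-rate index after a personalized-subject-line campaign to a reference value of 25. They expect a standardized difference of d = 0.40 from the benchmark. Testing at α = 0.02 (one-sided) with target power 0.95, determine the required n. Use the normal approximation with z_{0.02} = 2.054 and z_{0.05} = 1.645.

n = 86

For a one-sample test: n = ((z_{α} + z_β) / d)².
z_{α} + z_β = 2.054 + 1.645 = 3.699.
n = (3.699 / 0.40)² = 9.247² = 85.52.
Round up.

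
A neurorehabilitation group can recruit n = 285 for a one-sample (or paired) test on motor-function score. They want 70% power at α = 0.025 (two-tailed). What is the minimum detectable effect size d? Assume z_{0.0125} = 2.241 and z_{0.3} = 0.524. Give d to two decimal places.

For a single sample (or paired design) of n = 285: d_min = (z_{α/2} + z_β)/√n.
z-sum = 2.241 + 0.524 = 2.765.
d_min = 2.765 / √285 = 2.765 / 16.882 = 0.164.

d_min ≈ 0.16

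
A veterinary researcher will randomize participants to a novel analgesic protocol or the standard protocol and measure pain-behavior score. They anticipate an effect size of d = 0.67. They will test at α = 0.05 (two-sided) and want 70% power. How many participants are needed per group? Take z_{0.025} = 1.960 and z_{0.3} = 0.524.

n = 28 per group

For two independent groups with equal n: n = 2·((z_{α/2} + z_β) / d)².
z_{α/2} + z_β = 1.960 + 0.524 = 2.484.
n = 2 × (2.484 / 0.67)² = 2 × 3.707² = 2 × 13.75 = 27.5.
Round up to the next whole participant.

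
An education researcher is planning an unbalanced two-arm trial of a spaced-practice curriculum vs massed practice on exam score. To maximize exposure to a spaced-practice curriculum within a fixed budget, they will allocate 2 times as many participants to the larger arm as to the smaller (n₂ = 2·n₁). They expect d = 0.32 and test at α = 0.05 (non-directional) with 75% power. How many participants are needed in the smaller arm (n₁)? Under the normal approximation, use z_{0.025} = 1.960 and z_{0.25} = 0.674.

With allocation ratio k = n₂/n₁ = 2, Var(x̄₁−x̄₂) = σ²(1/n₁ + 1/(k·n₁)) = σ²·(k+1)/(k·n₁).
So n₁ = (1 + 1/k)·((z_{α/2} + z_β)/d)² = 1.500 × (2.634/0.32)².
n₁ = 1.500 × 67.75 = 101.6.
Round up: n₁ = 102, giving n₂ = 2 × 102 = 204.

n₁ = 102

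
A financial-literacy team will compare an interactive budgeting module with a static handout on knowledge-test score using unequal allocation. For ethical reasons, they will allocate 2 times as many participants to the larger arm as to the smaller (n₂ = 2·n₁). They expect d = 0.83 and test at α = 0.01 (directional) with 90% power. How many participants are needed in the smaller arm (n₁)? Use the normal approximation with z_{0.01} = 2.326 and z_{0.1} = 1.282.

n₁ = 29

With allocation ratio k = n₂/n₁ = 2, Var(x̄₁−x̄₂) = σ²(1/n₁ + 1/(k·n₁)) = σ²·(k+1)/(k·n₁).
So n₁ = (1 + 1/k)·((z_{α} + z_β)/d)² = 1.500 × (3.608/0.83)².
n₁ = 1.500 × 18.90 = 28.3.
Round up: n₁ = 29, giving n₂ = 2 × 29 = 58.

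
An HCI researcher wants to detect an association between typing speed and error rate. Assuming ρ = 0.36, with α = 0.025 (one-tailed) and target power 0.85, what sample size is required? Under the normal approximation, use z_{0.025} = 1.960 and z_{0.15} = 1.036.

n = 67

Fisher's z: C = ½·ln((1+r)/(1−r)) = ½·ln(2.1250) = 0.3769.
n = ((z_{α} + z_β)/C)² + 3.
(1.960 + 1.036) / 0.3769 = 2.996 / 0.3769 = 7.949.
n = 7.949² + 3 = 63.19 + 3 = 66.2.
Round up.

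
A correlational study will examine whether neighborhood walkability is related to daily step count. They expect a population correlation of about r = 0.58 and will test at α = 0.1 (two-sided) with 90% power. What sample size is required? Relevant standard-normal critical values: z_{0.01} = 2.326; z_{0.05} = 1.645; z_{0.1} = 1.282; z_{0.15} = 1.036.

Fisher's z: C = ½·ln((1+r)/(1−r)) = ½·ln(3.7619) = 0.6625.
n = ((z_{α/2} + z_β)/C)² + 3.
(1.645 + 1.282) / 0.6625 = 2.927 / 0.6625 = 4.418.
n = 4.418² + 3 = 19.52 + 3 = 22.5.
Round up.

n = 23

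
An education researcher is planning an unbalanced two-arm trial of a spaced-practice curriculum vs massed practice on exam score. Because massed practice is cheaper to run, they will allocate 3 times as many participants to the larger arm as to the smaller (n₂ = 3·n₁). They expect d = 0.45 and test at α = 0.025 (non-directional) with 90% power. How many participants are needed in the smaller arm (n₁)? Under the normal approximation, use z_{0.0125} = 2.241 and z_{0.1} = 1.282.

With allocation ratio k = n₂/n₁ = 3, Var(x̄₁−x̄₂) = σ²(1/n₁ + 1/(k·n₁)) = σ²·(k+1)/(k·n₁).
So n₁ = (1 + 1/k)·((z_{α/2} + z_β)/d)² = 1.333 × (3.523/0.45)².
n₁ = 1.333 × 61.29 = 81.7.
Round up: n₁ = 82, giving n₂ = 3 × 82 = 246.

n₁ = 82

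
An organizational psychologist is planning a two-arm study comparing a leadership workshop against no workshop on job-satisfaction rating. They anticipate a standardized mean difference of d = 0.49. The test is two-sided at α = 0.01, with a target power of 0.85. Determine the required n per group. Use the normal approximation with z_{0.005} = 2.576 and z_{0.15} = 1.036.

For two independent groups with equal n: n = 2·((z_{α/2} + z_β) / d)².
z_{α/2} + z_β = 2.576 + 1.036 = 3.612.
n = 2 × (3.612 / 0.49)² = 2 × 7.371² = 2 × 54.34 = 108.7.
Round up to the next whole participant.

n = 109 per group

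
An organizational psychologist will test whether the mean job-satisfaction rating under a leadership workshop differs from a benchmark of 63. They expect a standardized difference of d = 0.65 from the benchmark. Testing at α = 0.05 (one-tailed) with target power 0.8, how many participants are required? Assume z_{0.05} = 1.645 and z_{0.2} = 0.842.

For a one-sample test: n = ((z_{α} + z_β) / d)².
z_{α} + z_β = 1.645 + 0.842 = 2.487.
n = (2.487 / 0.65)² = 3.826² = 14.64.
Round up.

n = 15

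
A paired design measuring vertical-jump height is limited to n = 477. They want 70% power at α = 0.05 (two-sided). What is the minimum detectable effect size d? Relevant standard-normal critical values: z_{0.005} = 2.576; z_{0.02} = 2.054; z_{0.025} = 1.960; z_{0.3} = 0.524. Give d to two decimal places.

For a single sample (or paired design) of n = 477: d_min = (z_{α/2} + z_β)/√n.
z-sum = 1.960 + 0.524 = 2.484.
d_min = 2.484 / √477 = 2.484 / 21.840 = 0.114.

d_min ≈ 0.11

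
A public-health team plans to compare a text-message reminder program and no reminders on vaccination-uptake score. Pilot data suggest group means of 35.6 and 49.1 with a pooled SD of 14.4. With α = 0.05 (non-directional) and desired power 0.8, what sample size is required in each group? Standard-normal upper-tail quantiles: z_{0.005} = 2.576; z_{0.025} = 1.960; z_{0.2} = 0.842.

Cohen's d = |M₁ − M₂| / SD_pooled = |35.6 − 49.1| / 14.4 = 13.5 / 14.4 = 0.938.
For two independent groups with equal n: n = 2·((z_{α/2} + z_β) / d)².
z_{α/2} + z_β = 1.960 + 0.842 = 2.802.
n = 2 × (2.802 / 0.938)² = 2 × 2.987² = 2 × 8.92 = 17.8.
Round up to the next whole participant.

n = 18 per group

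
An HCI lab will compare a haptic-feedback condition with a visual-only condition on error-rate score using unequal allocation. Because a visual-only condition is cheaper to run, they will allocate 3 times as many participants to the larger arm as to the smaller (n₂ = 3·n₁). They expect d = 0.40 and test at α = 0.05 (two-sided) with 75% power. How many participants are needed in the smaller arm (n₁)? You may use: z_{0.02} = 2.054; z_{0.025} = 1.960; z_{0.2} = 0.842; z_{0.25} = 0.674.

n₁ = 58

With allocation ratio k = n₂/n₁ = 3, Var(x̄₁−x̄₂) = σ²(1/n₁ + 1/(k·n₁)) = σ²·(k+1)/(k·n₁).
So n₁ = (1 + 1/k)·((z_{α/2} + z_β)/d)² = 1.333 × (2.634/0.40)².
n₁ = 1.333 × 43.36 = 57.8.
Round up: n₁ = 58, giving n₂ = 3 × 58 = 174.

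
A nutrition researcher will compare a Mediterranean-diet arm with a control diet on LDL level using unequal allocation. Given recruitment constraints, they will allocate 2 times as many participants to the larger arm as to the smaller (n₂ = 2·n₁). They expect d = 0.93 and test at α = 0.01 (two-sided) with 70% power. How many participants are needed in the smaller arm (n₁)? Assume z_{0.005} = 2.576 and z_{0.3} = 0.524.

n₁ = 17

With allocation ratio k = n₂/n₁ = 2, Var(x̄₁−x̄₂) = σ²(1/n₁ + 1/(k·n₁)) = σ²·(k+1)/(k·n₁).
So n₁ = (1 + 1/k)·((z_{α/2} + z_β)/d)² = 1.500 × (3.100/0.93)².
n₁ = 1.500 × 11.11 = 16.7.
Round up: n₁ = 17, giving n₂ = 2 × 17 = 34.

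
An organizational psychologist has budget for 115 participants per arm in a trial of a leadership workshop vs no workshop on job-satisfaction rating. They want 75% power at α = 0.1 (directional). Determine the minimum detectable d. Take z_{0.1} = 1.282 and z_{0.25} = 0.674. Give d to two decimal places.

d_min ≈ 0.26

For two independent groups of n = 115 each: d_min = (z_{α} + z_β)·√(2/n).
z-sum = 1.282 + 0.674 = 1.956.
d_min = 1.956 × √(2/115) = 1.956 × 0.1319 = 0.258.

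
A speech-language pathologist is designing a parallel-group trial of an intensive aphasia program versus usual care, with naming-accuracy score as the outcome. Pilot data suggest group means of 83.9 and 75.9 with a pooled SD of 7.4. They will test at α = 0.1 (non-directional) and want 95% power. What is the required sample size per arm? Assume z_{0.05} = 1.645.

Cohen's d = |M₁ − M₂| / SD_pooled = |83.9 − 75.9| / 7.4 = 8.0 / 7.4 = 1.081.
For two independent groups with equal n: n = 2·((z_{α/2} + z_β) / d)².
z_{α/2} + z_β = 1.645 + 1.645 = 3.290.
n = 2 × (3.290 / 1.081)² = 2 × 3.043² = 2 × 9.26 = 18.5.
Round up to the next whole participant.

n = 19 per group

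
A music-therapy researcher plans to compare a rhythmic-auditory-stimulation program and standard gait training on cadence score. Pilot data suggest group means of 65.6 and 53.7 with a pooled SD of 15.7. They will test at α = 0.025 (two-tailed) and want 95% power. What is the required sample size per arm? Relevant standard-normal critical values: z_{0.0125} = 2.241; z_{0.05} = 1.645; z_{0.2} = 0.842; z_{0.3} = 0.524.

Cohen's d = |M₁ − M₂| / SD_pooled = |65.6 − 53.7| / 15.7 = 11.9 / 15.7 = 0.758.
For two independent groups with equal n: n = 2·((z_{α/2} + z_β) / d)².
z_{α/2} + z_β = 2.241 + 1.645 = 3.886.
n = 2 × (3.886 / 0.758)² = 2 × 5.127² = 2 × 26.28 = 52.6.
Round up to the next whole participant.

n = 53 per group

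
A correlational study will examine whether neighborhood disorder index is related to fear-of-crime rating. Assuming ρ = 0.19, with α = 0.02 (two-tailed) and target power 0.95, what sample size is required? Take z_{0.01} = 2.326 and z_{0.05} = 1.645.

n = 430

Fisher's z: C = ½·ln((1+r)/(1−r)) = ½·ln(1.4691) = 0.1923.
n = ((z_{α/2} + z_β)/C)² + 3.
(2.326 + 1.645) / 0.1923 = 3.971 / 0.1923 = 20.650.
n = 20.650² + 3 = 426.42 + 3 = 429.4.
Round up.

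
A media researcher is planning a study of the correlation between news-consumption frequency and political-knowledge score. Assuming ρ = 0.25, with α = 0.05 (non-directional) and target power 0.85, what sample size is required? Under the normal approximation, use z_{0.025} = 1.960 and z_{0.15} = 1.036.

Fisher's z: C = ½·ln((1+r)/(1−r)) = ½·ln(1.6667) = 0.2554.
n = ((z_{α/2} + z_β)/C)² + 3.
(1.960 + 1.036) / 0.2554 = 2.996 / 0.2554 = 11.731.
n = 11.731² + 3 = 137.61 + 3 = 140.6.
Round up.

n = 141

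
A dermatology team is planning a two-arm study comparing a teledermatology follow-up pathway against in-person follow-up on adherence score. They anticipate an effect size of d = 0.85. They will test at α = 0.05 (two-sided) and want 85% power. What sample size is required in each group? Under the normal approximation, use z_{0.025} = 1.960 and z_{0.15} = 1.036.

For two independent groups with equal n: n = 2·((z_{α/2} + z_β) / d)².
z_{α/2} + z_β = 1.960 + 1.036 = 2.996.
n = 2 × (2.996 / 0.85)² = 2 × 3.525² = 2 × 12.42 = 24.8.
Round up to the next whole participant.

n = 25 per group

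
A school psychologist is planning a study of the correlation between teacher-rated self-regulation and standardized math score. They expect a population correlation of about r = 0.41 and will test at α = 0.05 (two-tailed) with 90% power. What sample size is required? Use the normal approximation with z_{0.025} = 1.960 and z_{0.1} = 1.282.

Fisher's z: C = ½·ln((1+r)/(1−r)) = ½·ln(2.3898) = 0.4356.
n = ((z_{α/2} + z_β)/C)² + 3.
(1.960 + 1.282) / 0.4356 = 3.242 / 0.4356 = 7.443.
n = 7.443² + 3 = 55.39 + 3 = 58.4.
Round up.

n = 59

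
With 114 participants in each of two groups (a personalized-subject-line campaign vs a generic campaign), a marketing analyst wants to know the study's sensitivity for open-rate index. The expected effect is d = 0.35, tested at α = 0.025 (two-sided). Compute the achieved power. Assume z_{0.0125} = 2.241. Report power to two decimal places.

power ≈ 0.66

For two equal groups, power = Φ(d·√(n/2) − z_{α/2}).
d·√(n/2) = 0.35 × √(114/2) = 0.35 × 7.550 = 2.642.
z_β = 2.642 − 2.241 = 0.401.
Power = Φ(0.401) = 0.656.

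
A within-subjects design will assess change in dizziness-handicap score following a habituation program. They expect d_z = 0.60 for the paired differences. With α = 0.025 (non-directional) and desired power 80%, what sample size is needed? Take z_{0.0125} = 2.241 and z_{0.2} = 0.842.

n = 27 pairs

For a paired (one-sample on differences) test: n = ((z_{α/2} + z_β) / d)².
z_{α/2} + z_β = 2.241 + 0.842 = 3.083.
n = (3.083 / 0.60)² = 5.138² = 26.40.
Round up.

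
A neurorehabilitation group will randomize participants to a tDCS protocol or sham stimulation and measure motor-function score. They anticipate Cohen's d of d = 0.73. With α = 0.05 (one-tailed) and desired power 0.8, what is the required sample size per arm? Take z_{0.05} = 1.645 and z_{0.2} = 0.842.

n = 24 per group

For two independent groups with equal n: n = 2·((z_{α} + z_β) / d)².
z_{α} + z_β = 1.645 + 0.842 = 2.487.
n = 2 × (2.487 / 0.73)² = 2 × 3.407² = 2 × 11.61 = 23.2.
Round up to the next whole participant.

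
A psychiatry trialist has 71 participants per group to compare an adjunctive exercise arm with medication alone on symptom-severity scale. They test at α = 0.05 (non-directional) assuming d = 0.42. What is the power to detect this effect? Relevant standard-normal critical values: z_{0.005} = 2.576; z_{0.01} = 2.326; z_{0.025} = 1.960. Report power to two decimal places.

For two equal groups, power = Φ(d·√(n/2) − z_{α/2}).
d·√(n/2) = 0.42 × √(71/2) = 0.42 × 5.958 = 2.502.
z_β = 2.502 − 1.960 = 0.542.
Power = Φ(0.542) = 0.706.

power ≈ 0.71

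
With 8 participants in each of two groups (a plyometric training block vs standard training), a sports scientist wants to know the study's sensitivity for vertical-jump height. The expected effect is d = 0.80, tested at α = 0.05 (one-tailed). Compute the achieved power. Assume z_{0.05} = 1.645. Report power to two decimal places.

For two equal groups, power = Φ(d·√(n/2) − z_{α}).
d·√(n/2) = 0.80 × √(8/2) = 0.80 × 2.000 = 1.600.
z_β = 1.600 − 1.645 = -0.045.
Power = Φ(-0.045) = 0.482.

power ≈ 0.48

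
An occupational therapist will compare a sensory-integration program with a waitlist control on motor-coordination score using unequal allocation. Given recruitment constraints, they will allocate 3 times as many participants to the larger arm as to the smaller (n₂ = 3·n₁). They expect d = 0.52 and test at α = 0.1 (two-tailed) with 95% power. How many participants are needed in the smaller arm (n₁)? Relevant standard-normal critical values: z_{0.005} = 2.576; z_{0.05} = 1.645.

With allocation ratio k = n₂/n₁ = 3, Var(x̄₁−x̄₂) = σ²(1/n₁ + 1/(k·n₁)) = σ²·(k+1)/(k·n₁).
So n₁ = (1 + 1/k)·((z_{α/2} + z_β)/d)² = 1.333 × (3.290/0.52)².
n₁ = 1.333 × 40.03 = 53.4.
Round up: n₁ = 54, giving n₂ = 3 × 54 = 162.

n₁ = 54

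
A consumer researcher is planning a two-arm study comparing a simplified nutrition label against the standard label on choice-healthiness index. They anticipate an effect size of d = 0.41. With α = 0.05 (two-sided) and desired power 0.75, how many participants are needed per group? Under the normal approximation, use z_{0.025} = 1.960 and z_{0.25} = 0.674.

n = 83 per group

For two independent groups with equal n: n = 2·((z_{α/2} + z_β) / d)².
z_{α/2} + z_β = 1.960 + 0.674 = 2.634.
n = 2 × (2.634 / 0.41)² = 2 × 6.424² = 2 × 41.27 = 82.5.
Round up to the next whole participant.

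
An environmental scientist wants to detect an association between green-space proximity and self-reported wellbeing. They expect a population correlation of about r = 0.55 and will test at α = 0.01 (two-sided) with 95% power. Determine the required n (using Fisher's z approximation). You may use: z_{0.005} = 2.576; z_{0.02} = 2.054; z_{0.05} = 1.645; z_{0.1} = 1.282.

Fisher's z: C = ½·ln((1+r)/(1−r)) = ½·ln(3.4444) = 0.6184.
n = ((z_{α/2} + z_β)/C)² + 3.
(2.576 + 1.645) / 0.6184 = 4.221 / 0.6184 = 6.826.
n = 6.826² + 3 = 46.59 + 3 = 49.6.
Round up.

n = 50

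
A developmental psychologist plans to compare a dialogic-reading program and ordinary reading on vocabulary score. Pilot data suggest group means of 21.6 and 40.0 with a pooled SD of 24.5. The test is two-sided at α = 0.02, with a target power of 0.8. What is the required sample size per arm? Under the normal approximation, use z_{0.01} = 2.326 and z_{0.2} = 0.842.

n = 36 per group

Cohen's d = |M₁ − M₂| / SD_pooled = |21.6 − 40.0| / 24.5 = 18.4 / 24.5 = 0.751.
For two independent groups with equal n: n = 2·((z_{α/2} + z_β) / d)².
z_{α/2} + z_β = 2.326 + 0.842 = 3.168.
n = 2 × (3.168 / 0.751)² = 2 × 4.218² = 2 × 17.79 = 35.6.
Round up to the next whole participant.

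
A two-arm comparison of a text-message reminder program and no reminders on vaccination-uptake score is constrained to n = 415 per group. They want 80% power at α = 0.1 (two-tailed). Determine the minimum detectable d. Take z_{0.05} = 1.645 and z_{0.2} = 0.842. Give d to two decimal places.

d_min ≈ 0.17

For two independent groups of n = 415 each: d_min = (z_{α/2} + z_β)·√(2/n).
z-sum = 1.645 + 0.842 = 2.487.
d_min = 2.487 × √(2/415) = 2.487 × 0.0694 = 0.173.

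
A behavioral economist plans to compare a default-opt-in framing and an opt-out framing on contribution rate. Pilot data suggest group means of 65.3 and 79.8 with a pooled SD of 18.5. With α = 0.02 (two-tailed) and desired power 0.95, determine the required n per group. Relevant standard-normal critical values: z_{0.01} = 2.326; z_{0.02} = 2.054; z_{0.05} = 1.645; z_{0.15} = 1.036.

n = 52 per group

Cohen's d = |M₁ − M₂| / SD_pooled = |65.3 − 79.8| / 18.5 = 14.5 / 18.5 = 0.784.
For two independent groups with equal n: n = 2·((z_{α/2} + z_β) / d)².
z_{α/2} + z_β = 2.326 + 1.645 = 3.971.
n = 2 × (3.971 / 0.784)² = 2 × 5.065² = 2 × 25.65 = 51.3.
Round up to the next whole participant.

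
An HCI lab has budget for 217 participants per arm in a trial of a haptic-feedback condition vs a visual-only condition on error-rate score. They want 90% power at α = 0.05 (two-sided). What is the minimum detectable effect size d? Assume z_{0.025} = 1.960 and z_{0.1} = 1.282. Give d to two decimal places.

For two independent groups of n = 217 each: d_min = (z_{α/2} + z_β)·√(2/n).
z-sum = 1.960 + 1.282 = 3.242.
d_min = 3.242 × √(2/217) = 3.242 × 0.0960 = 0.311.

d_min ≈ 0.31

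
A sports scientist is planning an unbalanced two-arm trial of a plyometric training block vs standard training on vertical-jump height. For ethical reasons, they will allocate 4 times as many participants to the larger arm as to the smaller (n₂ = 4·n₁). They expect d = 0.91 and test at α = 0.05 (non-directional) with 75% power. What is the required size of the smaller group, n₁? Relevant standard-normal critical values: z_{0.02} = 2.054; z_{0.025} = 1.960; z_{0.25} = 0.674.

With allocation ratio k = n₂/n₁ = 4, Var(x̄₁−x̄₂) = σ²(1/n₁ + 1/(k·n₁)) = σ²·(k+1)/(k·n₁).
So n₁ = (1 + 1/k)·((z_{α/2} + z_β)/d)² = 1.250 × (2.634/0.91)².
n₁ = 1.250 × 8.38 = 10.5.
Round up: n₁ = 11, giving n₂ = 4 × 11 = 44.

n₁ = 11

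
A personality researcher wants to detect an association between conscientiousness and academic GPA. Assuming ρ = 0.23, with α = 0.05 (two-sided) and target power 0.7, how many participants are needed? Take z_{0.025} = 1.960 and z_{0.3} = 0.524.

n = 116

Fisher's z: C = ½·ln((1+r)/(1−r)) = ½·ln(1.5974) = 0.2342.
n = ((z_{α/2} + z_β)/C)² + 3.
(1.960 + 0.524) / 0.2342 = 2.484 / 0.2342 = 10.606.
n = 10.606² + 3 = 112.49 + 3 = 115.5.
Round up.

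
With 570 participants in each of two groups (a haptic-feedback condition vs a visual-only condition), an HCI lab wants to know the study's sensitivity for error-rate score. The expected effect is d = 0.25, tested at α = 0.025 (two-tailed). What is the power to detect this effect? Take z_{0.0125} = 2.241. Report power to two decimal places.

For two equal groups, power = Φ(d·√(n/2) − z_{α/2}).
d·√(n/2) = 0.25 × √(570/2) = 0.25 × 16.882 = 4.220.
z_β = 4.220 − 2.241 = 1.979.
Power = Φ(1.979) = 0.976.

power ≈ 0.98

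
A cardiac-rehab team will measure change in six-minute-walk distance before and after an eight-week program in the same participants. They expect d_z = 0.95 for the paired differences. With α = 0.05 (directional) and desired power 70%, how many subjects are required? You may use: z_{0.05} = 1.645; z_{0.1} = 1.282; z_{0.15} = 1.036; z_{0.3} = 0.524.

n = 6 pairs

For a paired (one-sample on differences) test: n = ((z_{α} + z_β) / d)².
z_{α} + z_β = 1.645 + 0.524 = 2.169.
n = (2.169 / 0.95)² = 2.283² = 5.21.
Round up.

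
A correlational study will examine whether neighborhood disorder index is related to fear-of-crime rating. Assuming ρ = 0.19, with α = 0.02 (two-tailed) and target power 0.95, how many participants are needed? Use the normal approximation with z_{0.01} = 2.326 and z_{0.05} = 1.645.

Fisher's z: C = ½·ln((1+r)/(1−r)) = ½·ln(1.4691) = 0.1923.
n = ((z_{α/2} + z_β)/C)² + 3.
(2.326 + 1.645) / 0.1923 = 3.971 / 0.1923 = 20.650.
n = 20.650² + 3 = 426.42 + 3 = 429.4.
Round up.

n = 430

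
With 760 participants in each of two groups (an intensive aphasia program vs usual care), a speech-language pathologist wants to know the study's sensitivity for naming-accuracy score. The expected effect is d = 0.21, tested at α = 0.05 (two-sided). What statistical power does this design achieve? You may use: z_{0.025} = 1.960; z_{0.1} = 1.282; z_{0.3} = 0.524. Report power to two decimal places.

For two equal groups, power = Φ(d·√(n/2) − z_{α/2}).
d·√(n/2) = 0.21 × √(760/2) = 0.21 × 19.494 = 4.094.
z_β = 4.094 − 1.960 = 2.134.
Power = Φ(2.134) = 0.984.

power ≈ 0.98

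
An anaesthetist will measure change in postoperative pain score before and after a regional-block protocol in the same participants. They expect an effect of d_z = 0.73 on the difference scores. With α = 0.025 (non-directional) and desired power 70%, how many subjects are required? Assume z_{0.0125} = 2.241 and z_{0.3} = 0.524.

For a paired (one-sample on differences) test: n = ((z_{α/2} + z_β) / d)².
z_{α/2} + z_β = 2.241 + 0.524 = 2.765.
n = (2.765 / 0.73)² = 3.788² = 14.35.
Round up.

n = 15 pairs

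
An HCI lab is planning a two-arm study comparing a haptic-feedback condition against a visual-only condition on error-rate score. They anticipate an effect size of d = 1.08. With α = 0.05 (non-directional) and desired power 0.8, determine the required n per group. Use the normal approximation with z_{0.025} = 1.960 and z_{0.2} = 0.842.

n = 14 per group

For two independent groups with equal n: n = 2·((z_{α/2} + z_β) / d)².
z_{α/2} + z_β = 1.960 + 0.842 = 2.802.
n = 2 × (2.802 / 1.08)² = 2 × 2.594² = 2 × 6.73 = 13.5.
Round up to the next whole participant.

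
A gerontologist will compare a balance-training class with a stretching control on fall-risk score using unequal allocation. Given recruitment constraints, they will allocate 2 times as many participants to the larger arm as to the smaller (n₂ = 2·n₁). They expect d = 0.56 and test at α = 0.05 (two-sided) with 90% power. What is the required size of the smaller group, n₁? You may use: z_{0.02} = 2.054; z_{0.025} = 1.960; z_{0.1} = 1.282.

n₁ = 51

With allocation ratio k = n₂/n₁ = 2, Var(x̄₁−x̄₂) = σ²(1/n₁ + 1/(k·n₁)) = σ²·(k+1)/(k·n₁).
So n₁ = (1 + 1/k)·((z_{α/2} + z_β)/d)² = 1.500 × (3.242/0.56)².
n₁ = 1.500 × 33.52 = 50.3.
Round up: n₁ = 51, giving n₂ = 2 × 51 = 102.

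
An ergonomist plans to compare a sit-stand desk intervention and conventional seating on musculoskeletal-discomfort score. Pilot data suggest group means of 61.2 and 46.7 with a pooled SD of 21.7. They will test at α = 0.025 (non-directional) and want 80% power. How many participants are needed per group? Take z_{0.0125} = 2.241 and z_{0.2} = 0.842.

n = 43 per group

Cohen's d = |M₁ − M₂| / SD_pooled = |61.2 − 46.7| / 21.7 = 14.5 / 21.7 = 0.668.
For two independent groups with equal n: n = 2·((z_{α/2} + z_β) / d)².
z_{α/2} + z_β = 2.241 + 0.842 = 3.083.
n = 2 × (3.083 / 0.668)² = 2 × 4.615² = 2 × 21.30 = 42.6.
Round up to the next whole participant.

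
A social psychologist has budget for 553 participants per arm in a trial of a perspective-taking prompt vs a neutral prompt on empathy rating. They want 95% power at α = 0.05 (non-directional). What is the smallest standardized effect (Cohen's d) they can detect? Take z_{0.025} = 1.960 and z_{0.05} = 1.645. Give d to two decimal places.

d_min ≈ 0.22

For two independent groups of n = 553 each: d_min = (z_{α/2} + z_β)·√(2/n).
z-sum = 1.960 + 1.645 = 3.605.
d_min = 3.605 × √(2/553) = 3.605 × 0.0601 = 0.217.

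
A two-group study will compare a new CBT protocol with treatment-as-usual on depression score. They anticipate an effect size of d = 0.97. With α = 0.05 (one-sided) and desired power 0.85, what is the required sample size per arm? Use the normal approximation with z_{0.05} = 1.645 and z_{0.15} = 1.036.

For two independent groups with equal n: n = 2·((z_{α} + z_β) / d)².
z_{α} + z_β = 1.645 + 1.036 = 2.681.
n = 2 × (2.681 / 0.97)² = 2 × 2.764² = 2 × 7.64 = 15.3.
Round up to the next whole participant.

n = 16 per group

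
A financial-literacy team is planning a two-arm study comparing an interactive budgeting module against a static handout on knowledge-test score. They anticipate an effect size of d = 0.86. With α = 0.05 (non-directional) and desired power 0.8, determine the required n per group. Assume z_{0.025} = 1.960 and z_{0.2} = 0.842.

For two independent groups with equal n: n = 2·((z_{α/2} + z_β) / d)².
z_{α/2} + z_β = 1.960 + 0.842 = 2.802.
n = 2 × (2.802 / 0.86)² = 2 × 3.258² = 2 × 10.62 = 21.2.
Round up to the next whole participant.

n = 22 per group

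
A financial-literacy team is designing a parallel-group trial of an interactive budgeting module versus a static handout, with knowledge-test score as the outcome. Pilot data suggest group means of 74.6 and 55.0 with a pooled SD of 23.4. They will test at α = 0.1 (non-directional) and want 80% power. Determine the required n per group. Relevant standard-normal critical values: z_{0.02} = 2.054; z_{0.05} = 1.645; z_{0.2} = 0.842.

Cohen's d = |M₁ − M₂| / SD_pooled = |74.6 − 55.0| / 23.4 = 19.6 / 23.4 = 0.838.
For two independent groups with equal n: n = 2·((z_{α/2} + z_β) / d)².
z_{α/2} + z_β = 1.645 + 0.842 = 2.487.
n = 2 × (2.487 / 0.838)² = 2 × 2.968² = 2 × 8.81 = 17.6.
Round up to the next whole participant.

n = 18 per group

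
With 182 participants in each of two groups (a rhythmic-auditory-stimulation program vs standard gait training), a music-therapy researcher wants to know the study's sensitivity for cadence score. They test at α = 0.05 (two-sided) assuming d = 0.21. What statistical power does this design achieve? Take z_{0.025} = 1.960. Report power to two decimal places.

For two equal groups, power = Φ(d·√(n/2) − z_{α/2}).
d·√(n/2) = 0.21 × √(182/2) = 0.21 × 9.539 = 2.003.
z_β = 2.003 − 1.960 = 0.043.
Power = Φ(0.043) = 0.517.

power ≈ 0.52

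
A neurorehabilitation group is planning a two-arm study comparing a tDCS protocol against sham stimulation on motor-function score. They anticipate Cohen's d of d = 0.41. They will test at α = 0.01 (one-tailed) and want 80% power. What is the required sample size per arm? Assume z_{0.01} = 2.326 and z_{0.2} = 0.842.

For two independent groups with equal n: n = 2·((z_{α} + z_β) / d)².
z_{α} + z_β = 2.326 + 0.842 = 3.168.
n = 2 × (3.168 / 0.41)² = 2 × 7.727² = 2 × 59.70 = 119.4.
Round up to the next whole participant.

n = 120 per group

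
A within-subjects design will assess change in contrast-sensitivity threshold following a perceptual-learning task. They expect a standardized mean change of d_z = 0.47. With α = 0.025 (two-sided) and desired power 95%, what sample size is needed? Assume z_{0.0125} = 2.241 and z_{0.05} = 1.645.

n = 69 pairs

For a paired (one-sample on differences) test: n = ((z_{α/2} + z_β) / d)².
z_{α/2} + z_β = 2.241 + 1.645 = 3.886.
n = (3.886 / 0.47)² = 8.268² = 68.36.
Round up.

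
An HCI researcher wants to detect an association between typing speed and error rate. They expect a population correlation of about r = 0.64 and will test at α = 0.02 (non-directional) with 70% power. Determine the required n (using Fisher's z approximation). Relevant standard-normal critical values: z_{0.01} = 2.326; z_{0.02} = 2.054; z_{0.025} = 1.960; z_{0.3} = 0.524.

n = 18

Fisher's z: C = ½·ln((1+r)/(1−r)) = ½·ln(4.5556) = 0.7582.
n = ((z_{α/2} + z_β)/C)² + 3.
(2.326 + 0.524) / 0.7582 = 2.850 / 0.7582 = 3.759.
n = 3.759² + 3 = 14.13 + 3 = 17.1.
Round up.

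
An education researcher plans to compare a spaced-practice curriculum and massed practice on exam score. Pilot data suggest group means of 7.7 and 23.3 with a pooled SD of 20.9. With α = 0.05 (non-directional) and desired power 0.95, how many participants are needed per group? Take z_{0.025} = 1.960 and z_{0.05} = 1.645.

n = 47 per group

Cohen's d = |M₁ − M₂| / SD_pooled = |7.7 − 23.3| / 20.9 = 15.6 / 20.9 = 0.746.
For two independent groups with equal n: n = 2·((z_{α/2} + z_β) / d)².
z_{α/2} + z_β = 1.960 + 1.645 = 3.605.
n = 2 × (3.605 / 0.746)² = 2 × 4.832² = 2 × 23.35 = 46.7.
Round up to the next whole participant.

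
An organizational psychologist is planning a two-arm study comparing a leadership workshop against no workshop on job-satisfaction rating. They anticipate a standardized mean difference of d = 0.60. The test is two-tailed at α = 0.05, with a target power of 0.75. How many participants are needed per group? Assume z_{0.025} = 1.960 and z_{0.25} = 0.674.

For two independent groups with equal n: n = 2·((z_{α/2} + z_β) / d)².
z_{α/2} + z_β = 1.960 + 0.674 = 2.634.
n = 2 × (2.634 / 0.60)² = 2 × 4.390² = 2 × 19.27 = 38.5.
Round up to the next whole participant.

n = 39 per group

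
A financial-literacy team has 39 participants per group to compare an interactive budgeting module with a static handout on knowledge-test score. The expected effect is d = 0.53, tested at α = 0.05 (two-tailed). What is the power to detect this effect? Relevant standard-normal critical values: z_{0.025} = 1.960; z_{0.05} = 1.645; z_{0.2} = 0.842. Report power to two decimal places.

For two equal groups, power = Φ(d·√(n/2) − z_{α/2}).
d·√(n/2) = 0.53 × √(39/2) = 0.53 × 4.416 = 2.340.
z_β = 2.340 − 1.960 = 0.380.
Power = Φ(0.380) = 0.648.

power ≈ 0.65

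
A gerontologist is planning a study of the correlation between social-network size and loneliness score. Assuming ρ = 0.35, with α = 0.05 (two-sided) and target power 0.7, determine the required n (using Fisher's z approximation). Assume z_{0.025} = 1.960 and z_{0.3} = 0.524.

Fisher's z: C = ½·ln((1+r)/(1−r)) = ½·ln(2.0769) = 0.3654.
n = ((z_{α/2} + z_β)/C)² + 3.
(1.960 + 0.524) / 0.3654 = 2.484 / 0.3654 = 6.798.
n = 6.798² + 3 = 46.21 + 3 = 49.2.
Round up.

n = 50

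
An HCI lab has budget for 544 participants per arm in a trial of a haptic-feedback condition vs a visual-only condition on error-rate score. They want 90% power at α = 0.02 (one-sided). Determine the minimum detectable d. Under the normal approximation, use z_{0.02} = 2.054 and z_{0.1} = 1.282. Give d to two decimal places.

For two independent groups of n = 544 each: d_min = (z_{α} + z_β)·√(2/n).
z-sum = 2.054 + 1.282 = 3.336.
d_min = 3.336 × √(2/544) = 3.336 × 0.0606 = 0.202.

d_min ≈ 0.20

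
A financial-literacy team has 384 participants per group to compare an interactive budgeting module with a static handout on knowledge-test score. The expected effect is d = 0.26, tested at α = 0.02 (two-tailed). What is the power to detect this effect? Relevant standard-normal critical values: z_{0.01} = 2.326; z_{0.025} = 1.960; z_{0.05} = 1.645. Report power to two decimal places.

For two equal groups, power = Φ(d·√(n/2) − z_{α/2}).
d·√(n/2) = 0.26 × √(384/2) = 0.26 × 13.856 = 3.603.
z_β = 3.603 − 2.326 = 1.277.
Power = Φ(1.277) = 0.899.

power ≈ 0.90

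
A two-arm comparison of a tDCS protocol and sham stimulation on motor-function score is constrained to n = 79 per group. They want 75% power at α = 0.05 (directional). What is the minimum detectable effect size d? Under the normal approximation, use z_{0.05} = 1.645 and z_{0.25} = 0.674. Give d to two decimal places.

For two independent groups of n = 79 each: d_min = (z_{α} + z_β)·√(2/n).
z-sum = 1.645 + 0.674 = 2.319.
d_min = 2.319 × √(2/79) = 2.319 × 0.1591 = 0.369.

d_min ≈ 0.37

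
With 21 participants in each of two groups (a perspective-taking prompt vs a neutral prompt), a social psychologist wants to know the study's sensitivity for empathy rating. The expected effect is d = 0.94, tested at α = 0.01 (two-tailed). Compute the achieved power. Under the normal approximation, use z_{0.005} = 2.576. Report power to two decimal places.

power ≈ 0.68

For two equal groups, power = Φ(d·√(n/2) − z_{α/2}).
d·√(n/2) = 0.94 × √(21/2) = 0.94 × 3.240 = 3.046.
z_β = 3.046 − 2.576 = 0.470.
Power = Φ(0.470) = 0.681.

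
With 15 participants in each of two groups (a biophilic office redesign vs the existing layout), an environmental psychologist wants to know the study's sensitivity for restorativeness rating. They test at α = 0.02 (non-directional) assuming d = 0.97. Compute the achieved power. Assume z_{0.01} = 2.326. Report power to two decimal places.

power ≈ 0.63

For two equal groups, power = Φ(d·√(n/2) − z_{α/2}).
d·√(n/2) = 0.97 × √(15/2) = 0.97 × 2.739 = 2.656.
z_β = 2.656 − 2.326 = 0.330.
Power = Φ(0.330) = 0.629.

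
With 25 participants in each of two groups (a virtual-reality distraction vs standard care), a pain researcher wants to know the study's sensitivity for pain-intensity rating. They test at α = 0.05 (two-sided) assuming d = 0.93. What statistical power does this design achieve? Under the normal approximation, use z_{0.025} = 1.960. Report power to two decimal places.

For two equal groups, power = Φ(d·√(n/2) − z_{α/2}).
d·√(n/2) = 0.93 × √(25/2) = 0.93 × 3.536 = 3.288.
z_β = 3.288 − 1.960 = 1.328.
Power = Φ(1.328) = 0.908.

power ≈ 0.91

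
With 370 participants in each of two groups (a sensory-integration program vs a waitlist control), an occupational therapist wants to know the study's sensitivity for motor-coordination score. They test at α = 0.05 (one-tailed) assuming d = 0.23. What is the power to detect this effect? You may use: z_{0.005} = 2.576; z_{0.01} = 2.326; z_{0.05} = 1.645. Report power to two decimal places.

power ≈ 0.93

For two equal groups, power = Φ(d·√(n/2) − z_{α}).
d·√(n/2) = 0.23 × √(370/2) = 0.23 × 13.601 = 3.128.
z_β = 3.128 − 1.645 = 1.483.
Power = Φ(1.483) = 0.931.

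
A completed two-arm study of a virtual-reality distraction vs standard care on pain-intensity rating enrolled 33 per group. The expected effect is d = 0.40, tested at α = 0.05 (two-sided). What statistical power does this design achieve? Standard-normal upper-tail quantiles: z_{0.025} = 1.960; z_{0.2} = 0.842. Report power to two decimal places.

power ≈ 0.37

For two equal groups, power = Φ(d·√(n/2) − z_{α/2}).
d·√(n/2) = 0.40 × √(33/2) = 0.40 × 4.062 = 1.625.
z_β = 1.625 − 1.960 = -0.335.
Power = Φ(-0.335) = 0.369.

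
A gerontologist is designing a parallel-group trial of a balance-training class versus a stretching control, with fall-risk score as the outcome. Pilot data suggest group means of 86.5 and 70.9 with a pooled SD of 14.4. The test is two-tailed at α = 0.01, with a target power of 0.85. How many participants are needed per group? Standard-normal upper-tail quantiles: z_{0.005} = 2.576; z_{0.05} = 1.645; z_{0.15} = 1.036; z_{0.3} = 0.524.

Cohen's d = |M₁ − M₂| / SD_pooled = |86.5 − 70.9| / 14.4 = 15.6 / 14.4 = 1.083.
For two independent groups with equal n: n = 2·((z_{α/2} + z_β) / d)².
z_{α/2} + z_β = 2.576 + 1.036 = 3.612.
n = 2 × (3.612 / 1.083)² = 2 × 3.335² = 2 × 11.12 = 22.2.
Round up to the next whole participant.

n = 23 per group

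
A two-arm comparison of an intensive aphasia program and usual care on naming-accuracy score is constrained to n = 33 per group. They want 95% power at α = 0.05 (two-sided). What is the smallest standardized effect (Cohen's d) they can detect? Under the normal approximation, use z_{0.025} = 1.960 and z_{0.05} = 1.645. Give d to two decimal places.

d_min ≈ 0.89

For two independent groups of n = 33 each: d_min = (z_{α/2} + z_β)·√(2/n).
z-sum = 1.960 + 1.645 = 3.605.
d_min = 3.605 × √(2/33) = 3.605 × 0.2462 = 0.887.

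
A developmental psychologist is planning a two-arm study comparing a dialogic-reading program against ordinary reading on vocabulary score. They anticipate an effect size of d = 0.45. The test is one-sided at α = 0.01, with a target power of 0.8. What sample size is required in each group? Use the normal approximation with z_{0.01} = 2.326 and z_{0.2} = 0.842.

For two independent groups with equal n: n = 2·((z_{α} + z_β) / d)².
z_{α} + z_β = 2.326 + 0.842 = 3.168.
n = 2 × (3.168 / 0.45)² = 2 × 7.040² = 2 × 49.56 = 99.1.
Round up to the next whole participant.

n = 100 per group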